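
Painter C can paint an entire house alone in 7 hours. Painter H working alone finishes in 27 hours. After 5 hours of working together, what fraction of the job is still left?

19/189

Combined rate: 1/7 + 1/27 = (27 + 7)/189 = 34/189 per hour.
In 5 hours they complete 5·34/189 = 170/189 of the job.
So 19/189 remains.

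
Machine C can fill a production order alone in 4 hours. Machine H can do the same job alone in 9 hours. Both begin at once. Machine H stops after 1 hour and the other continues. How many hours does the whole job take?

In the first 1 hour the combined rate is 13/36, so 13/36 of the job is done, leaving 23/36.
After machine H leaves the rate is 1/4 per hour; the remaining 23/36 takes 23/9 hours.
Total = 1 + 23/9 = 32/9 hours.

32/9 hours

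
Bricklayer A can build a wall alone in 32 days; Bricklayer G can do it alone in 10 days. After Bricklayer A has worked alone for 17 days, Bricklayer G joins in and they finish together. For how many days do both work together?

25/7 days

In 17 days Bricklayer A does 17/32 of the job, leaving 15/32.
Bricklayer A and Bricklayer G together work at 21/160 per day, so finishing takes 15/32 ÷ 21/160 = 25/7 days.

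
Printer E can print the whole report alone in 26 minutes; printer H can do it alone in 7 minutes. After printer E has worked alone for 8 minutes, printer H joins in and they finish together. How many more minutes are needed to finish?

42/11 minutes

In 8 minutes printer E does 8/26 = 4/13 of the job, leaving 9/13.
Printer E and printer H together work at 33/182 per minute, so finishing takes 9/13 ÷ 33/182 = 42/11 minutes.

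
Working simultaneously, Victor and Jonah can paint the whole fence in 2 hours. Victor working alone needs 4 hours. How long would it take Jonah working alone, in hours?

4 hours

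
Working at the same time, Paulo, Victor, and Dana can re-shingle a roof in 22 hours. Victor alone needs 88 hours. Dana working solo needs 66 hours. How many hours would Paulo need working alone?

264/5 hours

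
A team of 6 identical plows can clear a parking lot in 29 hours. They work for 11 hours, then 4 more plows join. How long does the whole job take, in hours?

One plow does 1/174 of the job per hour.
After 11 hours with 6 plows, 11/29 is done (18/29 left).
With 10 plows the rate is 10/174 = 5/87, so the rest takes 18/29 ÷ 5/87 = 54/5 hours.
Total = 11 + 54/5 = 109/5 hours.

109/5 hours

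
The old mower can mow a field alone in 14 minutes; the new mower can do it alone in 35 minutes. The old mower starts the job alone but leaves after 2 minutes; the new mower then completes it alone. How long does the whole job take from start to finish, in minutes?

32 minutes

In 2 minutes the old mower does 2/14 = 1/7 of the job, leaving 6/7.
The new mower works at 1/35 per minute, so finishing takes 6/7 ÷ 1/35 = 30 minutes.
Total time = 2 + 30 = 32 minutes.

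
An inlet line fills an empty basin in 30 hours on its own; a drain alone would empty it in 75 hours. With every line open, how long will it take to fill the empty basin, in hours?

50 hours

Net rate = 1/30 − 1/75 = (5 − 2)/150 = 3/150 = 1/50 per hour.
Filling time = 1 ÷ (1/50) = 50 hours.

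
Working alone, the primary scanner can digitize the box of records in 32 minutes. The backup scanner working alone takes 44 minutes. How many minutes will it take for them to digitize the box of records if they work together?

352/19 minutes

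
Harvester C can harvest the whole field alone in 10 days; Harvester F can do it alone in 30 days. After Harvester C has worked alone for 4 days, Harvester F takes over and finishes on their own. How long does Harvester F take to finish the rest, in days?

In 4 days Harvester C does 4/10 = 2/5 of the job, leaving 3/5.
Harvester F works at 1/30 per day, so finishing takes 3/5 ÷ 1/30 = 18 days.

18 days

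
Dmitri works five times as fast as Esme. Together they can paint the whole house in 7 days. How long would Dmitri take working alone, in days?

42/5 days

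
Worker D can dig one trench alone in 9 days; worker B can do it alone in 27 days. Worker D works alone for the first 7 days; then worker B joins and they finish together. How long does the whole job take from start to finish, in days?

In 7 days worker D does 7/9 of the job, leaving 2/9.
Worker D and worker B together work at 4/27 per day, so finishing takes 2/9 ÷ 4/27 = 3/2 days.
Total time = 7 + 3/2 = 17/2 days.

17/2 days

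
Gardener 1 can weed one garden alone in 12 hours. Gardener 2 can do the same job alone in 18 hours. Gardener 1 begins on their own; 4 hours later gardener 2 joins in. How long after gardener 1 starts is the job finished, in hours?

In the first 4 hours gardener 1 alone does 4/12 = 1/3 of the job, leaving 2/3.
Once everyone is working, combined rate: 1/12 + 1/18 = (3 + 2)/36 = 5/36 per hour.
Remaining 2/3 at 5/36 per hour takes 24/5 hours.
Total from the start = 4 + 24/5 = 44/5 hours.

44/5 hours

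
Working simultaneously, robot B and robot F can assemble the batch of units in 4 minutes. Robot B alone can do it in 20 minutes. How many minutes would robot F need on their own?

5 minutes

Combined rate is 1/4 per minute.
Known contribution: 1/20 per minute.
So robot F's rate is 1/4 − 1/20 = 1/5, meaning 5 minutes alone.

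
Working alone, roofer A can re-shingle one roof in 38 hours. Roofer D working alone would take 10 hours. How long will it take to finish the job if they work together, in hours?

95/12 hours

With two workers the combined time is the product over the sum: 38·10/(38+10) = 380/48 = 95/12 hours.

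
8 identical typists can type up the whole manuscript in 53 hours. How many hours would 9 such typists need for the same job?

Total work is 8·53 = 424 typist-hours.
With 9 typists: 424/9 hours.

424/9 hours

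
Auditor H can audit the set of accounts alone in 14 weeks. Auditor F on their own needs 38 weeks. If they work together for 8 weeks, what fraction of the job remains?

29/133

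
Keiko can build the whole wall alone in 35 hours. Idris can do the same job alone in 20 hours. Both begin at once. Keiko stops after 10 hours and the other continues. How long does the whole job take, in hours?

In the first 10 hours the combined rate is 11/140, so 11/14 of the job is done, leaving 3/14.
After Keiko leaves the rate is 1/20 per hour; the remaining 3/14 takes 30/7 hours.
Total = 10 + 30/7 = 100/7 hours.

100/7 hours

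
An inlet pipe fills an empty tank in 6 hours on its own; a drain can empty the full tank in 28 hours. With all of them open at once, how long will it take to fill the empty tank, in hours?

84/11 hours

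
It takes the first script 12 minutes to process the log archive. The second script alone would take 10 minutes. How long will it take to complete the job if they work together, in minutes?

With two workers the combined time is the product over the sum: 12·10/(12+10) = 120/22 = 60/11 minutes.

60/11 minutes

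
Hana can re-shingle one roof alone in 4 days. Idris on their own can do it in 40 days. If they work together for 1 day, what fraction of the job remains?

Combined rate: 1/4 + 1/40 = (10 + 1)/40 = 11/40 per day.
In 1 day they complete 1·11/40 = 11/40 of the job.
So 29/40 remains.

29/40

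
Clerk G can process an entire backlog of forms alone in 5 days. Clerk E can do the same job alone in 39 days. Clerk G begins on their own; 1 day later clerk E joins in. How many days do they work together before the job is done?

In the first 1 day clerk G alone does 1/5 of the job, leaving 4/5.
Once everyone is working, combined rate: 1/5 + 1/39 = (39 + 5)/195 = 44/195 per day.
Remaining 4/5 at 44/195 per day takes 39/11 days.

39/11 days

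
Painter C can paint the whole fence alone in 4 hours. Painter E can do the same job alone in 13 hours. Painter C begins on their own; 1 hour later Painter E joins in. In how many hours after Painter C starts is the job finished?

In the first 1 hour Painter C alone does 1/4 of the job, leaving 3/4.
Once everyone is working, combined rate: 1/4 + 1/13 = (13 + 4)/52 = 17/52 per hour.
Remaining 3/4 at 17/52 per hour takes 39/17 hours.
Total from the start = 1 + 39/17 = 56/17 hours.

56/17 hours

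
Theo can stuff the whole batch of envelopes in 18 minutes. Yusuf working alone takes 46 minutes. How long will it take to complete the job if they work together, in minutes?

207/16 minutes

With two workers the combined time is the product over the sum: 18·46/(18+46) = 828/64 = 207/16 minutes.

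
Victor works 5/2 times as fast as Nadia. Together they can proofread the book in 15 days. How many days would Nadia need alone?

Let Nadia's rate be r; then Victor's rate is (5/2)r, so together (5/2 + 1)r = (7/2)r = 1/15.
Thus r = 2/105 per day.
Nadia alone: 105/2 days; Victor alone: 21 days.

105/2 days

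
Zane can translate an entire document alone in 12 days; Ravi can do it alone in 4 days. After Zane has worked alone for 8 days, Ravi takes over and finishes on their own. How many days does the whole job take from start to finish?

28/3 days

In 8 days Zane does 8/12 = 2/3 of the job, leaving 1/3.
Ravi works at 1/4 per day, so finishing takes 1/3 ÷ 1/4 = 4/3 days.
Total time = 8 + 4/3 = 28/3 days.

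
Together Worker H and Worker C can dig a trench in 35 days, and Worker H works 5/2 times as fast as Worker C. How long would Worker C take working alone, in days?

245/2 days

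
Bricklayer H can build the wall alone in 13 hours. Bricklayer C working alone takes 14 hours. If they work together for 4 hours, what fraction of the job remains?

37/91

Combined rate: 1/13 + 1/14 = (14 + 13)/182 = 27/182 per hour.
In 4 hours they complete 4·27/182 = 54/91 of the job.
So 37/91 remains.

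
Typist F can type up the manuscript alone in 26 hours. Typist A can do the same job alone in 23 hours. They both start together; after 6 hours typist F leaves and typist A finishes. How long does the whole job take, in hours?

In the first 6 hours the combined rate is 49/598, so 147/299 of the job is done, leaving 152/299.
After typist F leaves the rate is 1/23 per hour; the remaining 152/299 takes 152/13 hours.
Total = 6 + 152/13 = 230/13 hours.

230/13 hours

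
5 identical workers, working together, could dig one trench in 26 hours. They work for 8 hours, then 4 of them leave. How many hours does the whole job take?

One worker does 1/130 of the job per hour.
After 8 hours with 5 workers, 4/13 is done (9/13 left).
With 1 worker the rate is 1/130, so the rest takes 9/13 ÷ 1/130 = 90 hours.
Total = 8 + 90 = 98 hours.

98 hours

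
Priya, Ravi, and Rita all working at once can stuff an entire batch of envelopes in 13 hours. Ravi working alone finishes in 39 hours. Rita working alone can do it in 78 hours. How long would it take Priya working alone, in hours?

26 hours

Combined rate is 1/13 per hour.
Known contribution: 1/39 + 1/78 = (2 + 1)/78 = 3/78 = 1/26 per hour.
So Priya's rate is 1/13 − 1/26 = 1/26, meaning 26 hours alone.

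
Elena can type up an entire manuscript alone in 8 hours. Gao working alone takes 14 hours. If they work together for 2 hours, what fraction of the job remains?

17/28

Combined rate: 1/8 + 1/14 = (7 + 4)/56 = 11/56 per hour.
In 2 hours they complete 2·11/56 = 11/28 of the job.
So 17/28 remains.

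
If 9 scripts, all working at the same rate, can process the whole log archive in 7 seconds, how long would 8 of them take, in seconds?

63/8 seconds

Total work is 9·7 = 63 script-seconds.
With 8 scripts: 63/8 seconds.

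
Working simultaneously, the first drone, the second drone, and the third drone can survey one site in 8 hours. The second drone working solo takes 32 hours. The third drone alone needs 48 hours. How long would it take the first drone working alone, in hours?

96/7 hours

Combined rate is 1/8 per hour.
Known contribution: 1/32 + 1/48 = (3 + 2)/96 = 5/96 per hour.
So the first drone's rate is 1/8 − 5/96 = 7/96, meaning 96/7 hours alone.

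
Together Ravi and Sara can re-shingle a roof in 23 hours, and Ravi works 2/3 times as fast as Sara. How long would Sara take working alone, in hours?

115/3 hours

Let Sara's rate be r; then Ravi's rate is (2/3)r, so together (2/3 + 1)r = (5/3)r = 1/23.
Thus r = 3/115 per hour.
Sara alone: 115/3 hours; Ravi alone: 115/2 hours.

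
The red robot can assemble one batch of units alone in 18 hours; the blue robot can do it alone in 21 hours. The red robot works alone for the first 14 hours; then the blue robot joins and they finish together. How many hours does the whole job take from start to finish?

In 14 hours the red robot does 14/18 = 7/9 of the job, leaving 2/9.
The red robot and the blue robot together work at 13/126 per hour, so finishing takes 2/9 ÷ 13/126 = 28/13 hours.
Total time = 14 + 28/13 = 210/13 hours.

210/13 hours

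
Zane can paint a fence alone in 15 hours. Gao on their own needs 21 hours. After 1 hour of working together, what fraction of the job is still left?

Combined rate: 1/15 + 1/21 = (7 + 5)/105 = 12/105 = 4/35 per hour.
In 1 hour they complete 1·4/35 = 4/35 of the job.
So 31/35 remains.

31/35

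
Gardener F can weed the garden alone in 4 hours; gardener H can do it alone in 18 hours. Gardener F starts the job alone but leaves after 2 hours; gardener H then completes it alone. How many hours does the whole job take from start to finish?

11 hours

In 2 hours gardener F does 2/4 = 1/2 of the job, leaving 1/2.
Gardener H works at 1/18 per hour, so finishing takes 1/2 ÷ 1/18 = 9 hours.
Total time = 2 + 9 = 11 hours.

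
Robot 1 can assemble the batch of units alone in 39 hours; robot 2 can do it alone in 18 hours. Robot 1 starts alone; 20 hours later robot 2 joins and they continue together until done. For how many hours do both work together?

In 20 hours robot 1 does 20/39 of the job, leaving 19/39.
Robot 1 and robot 2 together work at 19/234 per hour, so finishing takes 19/39 ÷ 19/234 = 6 hours.

6 hours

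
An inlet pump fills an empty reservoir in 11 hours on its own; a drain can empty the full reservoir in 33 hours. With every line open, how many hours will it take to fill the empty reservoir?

33/2 hours

Net rate = 1/11 − 1/33 = (3 − 1)/33 = 2/33 per hour.
Filling time = 1 ÷ (2/33) = 33/2 hours.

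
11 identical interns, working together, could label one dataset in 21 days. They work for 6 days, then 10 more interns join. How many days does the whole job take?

One intern does 1/231 of the job per day.
After 6 days with 11 interns, 2/7 is done (5/7 left).
With 21 interns the rate is 21/231 = 1/11, so the rest takes 5/7 ÷ 1/11 = 55/7 days.
Total = 6 + 55/7 = 97/7 days.

97/7 days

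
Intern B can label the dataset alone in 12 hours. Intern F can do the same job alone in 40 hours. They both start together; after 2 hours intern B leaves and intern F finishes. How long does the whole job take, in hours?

100/3 hours

In the first 2 hours the combined rate is 13/120, so 13/60 of the job is done, leaving 47/60.
After intern B leaves the rate is 1/40 per hour; the remaining 47/60 takes 94/3 hours.
Total = 2 + 94/3 = 100/3 hours.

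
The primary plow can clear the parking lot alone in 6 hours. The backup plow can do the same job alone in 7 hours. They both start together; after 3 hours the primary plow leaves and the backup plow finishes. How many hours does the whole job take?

7/2 hours

In the first 3 hours the combined rate is 13/42, so 13/14 of the job is done, leaving 1/14.
After the primary plow leaves the rate is 1/7 per hour; the remaining 1/14 takes 1/2 hours.
Total = 3 + 1/2 = 7/2 hours.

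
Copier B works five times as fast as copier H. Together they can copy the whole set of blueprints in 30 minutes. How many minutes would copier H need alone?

180 minutes

Let copier H's rate be r; then copier B's rate is 5r, so together (5 + 1)r = 6r = 1/30.
Thus r = 1/180 per minute.
Copier H alone: 180 minutes; copier B alone: 36 minutes.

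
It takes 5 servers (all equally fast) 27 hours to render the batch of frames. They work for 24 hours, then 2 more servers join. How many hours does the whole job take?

183/7 hours

One server does 1/135 of the job per hour.
After 24 hours with 5 servers, 8/9 is done (1/9 left).
With 7 servers the rate is 7/135, so the rest takes 1/9 ÷ 7/135 = 15/7 hours.
Total = 24 + 15/7 = 183/7 hours.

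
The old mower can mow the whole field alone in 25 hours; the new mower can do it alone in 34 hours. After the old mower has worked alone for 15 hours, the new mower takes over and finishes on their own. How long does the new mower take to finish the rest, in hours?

In 15 hours the old mower does 15/25 = 3/5 of the job, leaving 2/5.
The new mower works at 1/34 per hour, so finishing takes 2/5 ÷ 1/34 = 68/5 hours.

68/5 hours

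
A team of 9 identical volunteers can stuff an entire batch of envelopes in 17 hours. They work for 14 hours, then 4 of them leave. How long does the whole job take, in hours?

One volunteer does 1/153 of the job per hour.
After 14 hours with 9 volunteers, 14/17 is done (3/17 left).
With 5 volunteers the rate is 5/153, so the rest takes 3/17 ÷ 5/153 = 27/5 hours.
Total = 14 + 27/5 = 97/5 hours.

97/5 hours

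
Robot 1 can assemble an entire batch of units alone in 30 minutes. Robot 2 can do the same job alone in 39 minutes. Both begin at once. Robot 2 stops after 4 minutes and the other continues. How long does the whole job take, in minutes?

In the first 4 minutes the combined rate is 23/390, so 46/195 of the job is done, leaving 149/195.
After Robot 2 leaves the rate is 1/30 per minute; the remaining 149/195 takes 298/13 minutes.
Total = 4 + 298/13 = 350/13 minutes.

350/13 minutes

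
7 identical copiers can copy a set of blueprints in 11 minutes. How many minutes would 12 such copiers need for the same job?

77/12 minutes

Total work is 7·11 = 77 copier-minutes.
With 12 copiers: 77/12 minutes.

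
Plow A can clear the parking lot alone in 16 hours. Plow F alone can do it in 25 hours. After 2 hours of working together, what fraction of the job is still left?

Combined rate: 1/16 + 1/25 = (25 + 16)/400 = 41/400 per hour.
In 2 hours they complete 2·41/400 = 41/200 of the job.
So 159/200 remains.

159/200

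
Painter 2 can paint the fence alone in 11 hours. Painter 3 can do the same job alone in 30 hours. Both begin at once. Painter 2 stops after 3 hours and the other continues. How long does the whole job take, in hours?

240/11 hours

In the first 3 hours the combined rate is 41/330, so 41/110 of the job is done, leaving 69/110.
After Painter 2 leaves the rate is 1/30 per hour; the remaining 69/110 takes 207/11 hours.
Total = 3 + 207/11 = 240/11 hours.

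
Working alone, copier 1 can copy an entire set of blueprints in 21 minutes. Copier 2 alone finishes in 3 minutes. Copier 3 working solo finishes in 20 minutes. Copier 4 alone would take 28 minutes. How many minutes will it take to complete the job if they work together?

15/7 minutes

Combined rate: 1/21 + 1/3 + 1/20 + 1/28 = (20 + 140 + 21 + 15)/420 = 196/420 = 7/15 per minute.
Time = 1 ÷ (7/15) = 15/7 minutes.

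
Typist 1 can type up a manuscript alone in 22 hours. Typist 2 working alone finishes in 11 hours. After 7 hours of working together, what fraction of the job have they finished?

Combined rate: 1/22 + 1/11 = (1 + 2)/22 = 3/22 per hour.
In 7 hours they complete 7·3/22 = 21/22 of the job.

21/22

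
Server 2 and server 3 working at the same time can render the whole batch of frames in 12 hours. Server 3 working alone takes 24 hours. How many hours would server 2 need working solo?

24 hours

Combined rate is 1/12 per hour.
Known contribution: 1/24 per hour.
So server 2's rate is 1/12 − 1/24 = 1/24, meaning 24 hours alone.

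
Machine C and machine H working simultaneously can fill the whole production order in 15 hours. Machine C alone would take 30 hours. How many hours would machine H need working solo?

30 hours

Combined rate is 1/15 per hour.
Known contribution: 1/30 per hour.
So machine H's rate is 1/15 − 1/30 = 1/30, meaning 30 hours alone.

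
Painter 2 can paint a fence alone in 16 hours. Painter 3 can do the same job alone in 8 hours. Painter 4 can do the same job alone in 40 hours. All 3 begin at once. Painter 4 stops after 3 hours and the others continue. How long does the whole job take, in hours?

In the first 3 hours the combined rate is 17/80, so 51/80 of the job is done, leaving 29/80.
After Painter 4 leaves the rate is 3/16 per hour; the remaining 29/80 takes 29/15 hours.
Total = 3 + 29/15 = 74/15 hours.

74/15 hours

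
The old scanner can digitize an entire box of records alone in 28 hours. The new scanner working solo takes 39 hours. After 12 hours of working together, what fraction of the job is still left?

Combined rate: 1/28 + 1/39 = (39 + 28)/1092 = 67/1092 per hour.
In 12 hours they complete 12·67/1092 = 67/91 of the job.
So 24/91 remains.

24/91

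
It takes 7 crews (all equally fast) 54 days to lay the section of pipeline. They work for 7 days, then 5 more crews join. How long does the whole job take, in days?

One crew does 1/378 of the job per day.
After 7 days with 7 crews, 7/54 is done (47/54 left).
With 12 crews the rate is 12/378 = 2/63, so the rest takes 47/54 ÷ 2/63 = 329/12 days.
Total = 7 + 329/12 = 413/12 days.

413/12 days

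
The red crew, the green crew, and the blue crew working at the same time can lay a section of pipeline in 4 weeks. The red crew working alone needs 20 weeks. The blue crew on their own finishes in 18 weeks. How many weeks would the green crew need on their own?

Combined rate is 1/4 per week.
Known contribution: 1/20 + 1/18 = (9 + 10)/180 = 19/180 per week.
So the green crew's rate is 1/4 − 19/180 = 13/90, meaning 90/13 weeks alone.

90/13 weeks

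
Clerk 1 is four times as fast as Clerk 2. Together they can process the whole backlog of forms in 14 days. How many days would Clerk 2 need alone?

70 days

Let Clerk 2's rate be r; then Clerk 1's rate is 4r, so together (4 + 1)r = 5r = 1/14.
Thus r = 1/70 per day.
Clerk 2 alone: 70 days; Clerk 1 alone: 35/2 days.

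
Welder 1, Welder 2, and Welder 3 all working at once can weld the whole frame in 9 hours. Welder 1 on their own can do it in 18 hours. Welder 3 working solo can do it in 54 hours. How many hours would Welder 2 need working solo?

27 hours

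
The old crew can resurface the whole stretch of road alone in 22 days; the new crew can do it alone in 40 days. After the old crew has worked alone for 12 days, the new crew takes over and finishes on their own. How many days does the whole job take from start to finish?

In 12 days the old crew does 12/22 = 6/11 of the job, leaving 5/11.
The new crew works at 1/40 per day, so finishing takes 5/11 ÷ 1/40 = 200/11 days.
Total time = 12 + 200/11 = 332/11 days.

332/11 days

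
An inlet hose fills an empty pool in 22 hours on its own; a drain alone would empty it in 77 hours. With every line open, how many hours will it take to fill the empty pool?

Net rate = 1/22 − 1/77 = (7 − 2)/154 = 5/154 per hour.
Filling time = 1 ÷ (5/154) = 154/5 hours.

154/5 hours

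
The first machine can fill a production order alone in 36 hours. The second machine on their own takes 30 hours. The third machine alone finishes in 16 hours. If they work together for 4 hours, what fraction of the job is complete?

89/180

Combined rate: 1/36 + 1/30 + 1/16 = (20 + 24 + 45)/720 = 89/720 per hour.
In 4 hours they complete 4·89/720 = 89/180 of the job.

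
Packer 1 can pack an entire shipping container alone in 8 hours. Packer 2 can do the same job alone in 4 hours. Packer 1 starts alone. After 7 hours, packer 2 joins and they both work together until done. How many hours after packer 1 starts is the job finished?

In the first 7 hours packer 1 alone does 7/8 of the job, leaving 1/8.
Once everyone is working, combined rate: 1/8 + 1/4 = (1 + 2)/8 = 3/8 per hour.
Remaining 1/8 at 3/8 per hour takes 1/3 hours.
Total from the start = 7 + 1/3 = 22/3 hours.

22/3 hours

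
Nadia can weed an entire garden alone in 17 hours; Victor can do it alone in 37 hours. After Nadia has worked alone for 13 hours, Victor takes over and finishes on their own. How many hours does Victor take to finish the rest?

148/17 hours

In 13 hours Nadia does 13/17 of the job, leaving 4/17.
Victor works at 1/37 per hour, so finishing takes 4/17 ÷ 1/37 = 148/17 hours.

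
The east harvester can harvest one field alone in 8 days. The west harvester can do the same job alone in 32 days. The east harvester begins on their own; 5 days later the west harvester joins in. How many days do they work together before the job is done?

In the first 5 days the east harvester alone does 5/8 of the job, leaving 3/8.
Once everyone is working, combined rate: 1/8 + 1/32 = (4 + 1)/32 = 5/32 per day.
Remaining 3/8 at 5/32 per day takes 12/5 days.

12/5 days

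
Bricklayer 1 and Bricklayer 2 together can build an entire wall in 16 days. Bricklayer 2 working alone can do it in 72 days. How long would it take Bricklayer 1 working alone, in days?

Combined rate is 1/16 per day.
Known contribution: 1/72 per day.
So Bricklayer 1's rate is 1/16 − 1/72 = 7/144, meaning 144/7 days alone.

144/7 days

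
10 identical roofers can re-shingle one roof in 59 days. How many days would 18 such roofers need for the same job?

Total work is 10·59 = 590 roofer-days.
With 18 roofers: 590/18 = 295/9 days.

295/9 days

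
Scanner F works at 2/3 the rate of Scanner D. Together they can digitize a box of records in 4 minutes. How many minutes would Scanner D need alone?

20/3 minutes

Let Scanner D's rate be r; then Scanner F's rate is (2/3)r, so together (2/3 + 1)r = (5/3)r = 1/4.
Thus r = 3/20 per minute.
Scanner D alone: 20/3 minutes; Scanner F alone: 10 minutes.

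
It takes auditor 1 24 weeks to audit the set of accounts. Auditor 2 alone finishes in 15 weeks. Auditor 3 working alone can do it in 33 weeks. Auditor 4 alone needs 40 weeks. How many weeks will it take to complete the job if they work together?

55/9 weeks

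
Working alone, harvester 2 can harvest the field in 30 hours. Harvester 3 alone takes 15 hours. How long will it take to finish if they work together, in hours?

10 hours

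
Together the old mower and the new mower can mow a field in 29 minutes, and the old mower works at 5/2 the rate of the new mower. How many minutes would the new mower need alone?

203/2 minutes

Let the new mower's rate be r; then the old mower's rate is (5/2)r, so together (5/2 + 1)r = (7/2)r = 1/29.
Thus r = 2/203 per minute.
The new mower alone: 203/2 minutes; the old mower alone: 203/5 minutes.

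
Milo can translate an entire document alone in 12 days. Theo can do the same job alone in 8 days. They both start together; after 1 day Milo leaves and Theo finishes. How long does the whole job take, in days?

22/3 days

In the first 1 day the combined rate is 5/24, so 5/24 of the job is done, leaving 19/24.
After Milo leaves the rate is 1/8 per day; the remaining 19/24 takes 19/3 days.
Total = 1 + 19/3 = 22/3 days.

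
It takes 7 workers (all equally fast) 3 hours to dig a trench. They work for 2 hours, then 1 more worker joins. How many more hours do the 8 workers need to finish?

One worker does 1/21 of the job per hour.
After 2 hours with 7 workers, 2/3 is done (1/3 left).
With 8 workers the rate is 8/21, so the rest takes 1/3 ÷ 8/21 = 7/8 hours.

7/8 hours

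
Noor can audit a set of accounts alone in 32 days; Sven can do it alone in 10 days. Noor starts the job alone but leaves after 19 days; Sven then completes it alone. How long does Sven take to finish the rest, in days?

In 19 days Noor does 19/32 of the job, leaving 13/32.
Sven works at 1/10 per day, so finishing takes 13/32 ÷ 1/10 = 65/16 days.

65/16 days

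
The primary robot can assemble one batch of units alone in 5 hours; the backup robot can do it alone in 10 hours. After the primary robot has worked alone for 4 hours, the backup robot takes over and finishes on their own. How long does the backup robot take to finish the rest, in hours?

2 hours

In 4 hours the primary robot does 4/5 of the job, leaving 1/5.
The backup robot works at 1/10 per hour, so finishing takes 1/5 ÷ 1/10 = 2 hours.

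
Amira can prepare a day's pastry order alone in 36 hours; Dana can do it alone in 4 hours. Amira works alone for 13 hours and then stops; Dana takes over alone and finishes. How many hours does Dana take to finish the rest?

In 13 hours Amira does 13/36 of the job, leaving 23/36.
Dana works at 1/4 per hour, so finishing takes 23/36 ÷ 1/4 = 23/9 hours.

23/9 hours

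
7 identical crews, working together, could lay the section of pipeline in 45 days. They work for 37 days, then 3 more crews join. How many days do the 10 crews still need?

28/5 days

One crew does 1/315 of the job per day.
After 37 days with 7 crews, 37/45 is done (8/45 left).
With 10 crews the rate is 10/315 = 2/63, so the rest takes 8/45 ÷ 2/63 = 28/5 days.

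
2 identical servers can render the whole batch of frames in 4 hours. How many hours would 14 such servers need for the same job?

Total work is 2·4 = 8 server-hours.
With 14 servers: 8/14 = 4/7 hours.

4/7 hours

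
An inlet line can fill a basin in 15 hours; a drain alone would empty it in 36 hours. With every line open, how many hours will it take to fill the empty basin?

180/7 hours

Net rate = 1/15 − 1/36 = (12 − 5)/180 = 7/180 per hour.
Filling time = 1 ÷ (7/180) = 180/7 hours.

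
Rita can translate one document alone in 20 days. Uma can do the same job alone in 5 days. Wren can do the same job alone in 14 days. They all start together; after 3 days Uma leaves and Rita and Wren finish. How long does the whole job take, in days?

56/17 days

In the first 3 days the combined rate is 9/28, so 27/28 of the job is done, leaving 1/28.
After Uma leaves the rate is 17/140 per day; the remaining 1/28 takes 5/17 days.
Total = 3 + 5/17 = 56/17 days.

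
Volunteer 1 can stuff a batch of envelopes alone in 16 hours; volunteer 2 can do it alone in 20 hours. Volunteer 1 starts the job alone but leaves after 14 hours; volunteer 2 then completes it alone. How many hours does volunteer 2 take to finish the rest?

5/2 hours

In 14 hours volunteer 1 does 14/16 = 7/8 of the job, leaving 1/8.
Volunteer 2 works at 1/20 per hour, so finishing takes 1/8 ÷ 1/20 = 5/2 hours.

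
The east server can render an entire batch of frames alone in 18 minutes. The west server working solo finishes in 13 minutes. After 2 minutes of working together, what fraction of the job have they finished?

Combined rate: 1/18 + 1/13 = (13 + 18)/234 = 31/234 per minute.
In 2 minutes they complete 2·31/234 = 31/117 of the job.

31/117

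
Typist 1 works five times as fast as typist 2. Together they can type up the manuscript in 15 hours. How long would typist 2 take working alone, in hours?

Let typist 2's rate be r; then typist 1's rate is 5r, so together (5 + 1)r = 6r = 1/15.
Thus r = 1/90 per hour.
Typist 2 alone: 90 hours; typist 1 alone: 18 hours.

90 hours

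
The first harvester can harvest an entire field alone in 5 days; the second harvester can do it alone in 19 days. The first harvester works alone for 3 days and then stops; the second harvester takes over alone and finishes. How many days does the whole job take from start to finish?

53/5 days

In 3 days the first harvester does 3/5 of the job, leaving 2/5.
The second harvester works at 1/19 per day, so finishing takes 2/5 ÷ 1/19 = 38/5 days.
Total time = 3 + 38/5 = 53/5 days.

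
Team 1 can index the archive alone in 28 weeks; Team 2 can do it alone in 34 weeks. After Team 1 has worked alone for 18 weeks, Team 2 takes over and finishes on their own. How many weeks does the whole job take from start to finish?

211/7 weeks

In 18 weeks Team 1 does 18/28 = 9/14 of the job, leaving 5/14.
Team 2 works at 1/34 per week, so finishing takes 5/14 ÷ 1/34 = 85/7 weeks.
Total time = 18 + 85/7 = 211/7 weeks.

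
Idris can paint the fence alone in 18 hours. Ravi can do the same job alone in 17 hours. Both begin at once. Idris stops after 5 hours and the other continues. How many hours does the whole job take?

In the first 5 hours the combined rate is 35/306, so 175/306 of the job is done, leaving 131/306.
After Idris leaves the rate is 1/17 per hour; the remaining 131/306 takes 131/18 hours.
Total = 5 + 131/18 = 221/18 hours.

221/18 hours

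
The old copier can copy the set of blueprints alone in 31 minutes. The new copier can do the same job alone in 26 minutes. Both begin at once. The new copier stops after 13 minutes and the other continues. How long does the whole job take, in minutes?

31/2 minutes

In the first 13 minutes the combined rate is 57/806, so 57/62 of the job is done, leaving 5/62.
After the new copier leaves the rate is 1/31 per minute; the remaining 5/62 takes 5/2 minutes.
Total = 13 + 5/2 = 31/2 minutes.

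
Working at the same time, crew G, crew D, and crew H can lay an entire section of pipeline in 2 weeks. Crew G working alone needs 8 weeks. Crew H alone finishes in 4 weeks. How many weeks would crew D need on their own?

8 weeks

Combined rate is 1/2 per week.
Known contribution: 1/8 + 1/4 = (1 + 2)/8 = 3/8 per week.
So crew D's rate is 1/2 − 3/8 = 1/8, meaning 8 weeks alone.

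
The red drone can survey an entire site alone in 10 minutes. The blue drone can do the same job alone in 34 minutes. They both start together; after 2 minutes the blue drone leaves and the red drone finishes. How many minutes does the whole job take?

160/17 minutes

In the first 2 minutes the combined rate is 11/85, so 22/85 of the job is done, leaving 63/85.
After the blue drone leaves the rate is 1/10 per minute; the remaining 63/85 takes 126/17 minutes.
Total = 2 + 126/17 = 160/17 minutes.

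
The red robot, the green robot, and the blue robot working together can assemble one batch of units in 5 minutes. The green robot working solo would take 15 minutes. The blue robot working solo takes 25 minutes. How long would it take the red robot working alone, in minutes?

75/7 minutes

Combined rate is 1/5 per minute.
Known contribution: 1/15 + 1/25 = (5 + 3)/75 = 8/75 per minute.
So the red robot's rate is 1/5 − 8/75 = 7/75, meaning 75/7 minutes alone.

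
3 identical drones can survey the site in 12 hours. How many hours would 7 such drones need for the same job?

Total work is 3·12 = 36 drone-hours.
With 7 drones: 36/7 hours.

36/7 hours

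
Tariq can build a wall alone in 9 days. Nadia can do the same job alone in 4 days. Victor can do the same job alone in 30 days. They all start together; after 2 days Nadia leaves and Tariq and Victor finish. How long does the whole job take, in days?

In the first 2 days the combined rate is 71/180, so 71/90 of the job is done, leaving 19/90.
After Nadia leaves the rate is 13/90 per day; the remaining 19/90 takes 19/13 days.
Total = 2 + 19/13 = 45/13 days.

45/13 days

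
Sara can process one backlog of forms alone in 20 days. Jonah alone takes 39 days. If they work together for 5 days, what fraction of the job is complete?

59/156

Combined rate: 1/20 + 1/39 = (39 + 20)/780 = 59/780 per day.
In 5 days they complete 5·59/780 = 59/156 of the job.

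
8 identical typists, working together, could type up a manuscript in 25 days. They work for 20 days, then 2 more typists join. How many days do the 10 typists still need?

4 days

One typist does 1/200 of the job per day.
After 20 days with 8 typists, 4/5 is done (1/5 left).
With 10 typists the rate is 10/200 = 1/20, so the rest takes 1/5 ÷ 1/20 = 4 days.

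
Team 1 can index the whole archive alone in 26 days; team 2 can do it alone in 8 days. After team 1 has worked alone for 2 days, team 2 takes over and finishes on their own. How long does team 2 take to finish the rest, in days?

In 2 days team 1 does 2/26 = 1/13 of the job, leaving 12/13.
Team 2 works at 1/8 per day, so finishing takes 12/13 ÷ 1/8 = 96/13 days.

96/13 days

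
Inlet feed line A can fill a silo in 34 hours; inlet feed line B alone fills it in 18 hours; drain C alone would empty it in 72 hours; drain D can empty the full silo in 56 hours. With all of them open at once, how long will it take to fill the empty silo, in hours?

357/19 hours

Net rate = 1/34 + 1/18 − 1/72 − 1/56 = (252 + 476 − 119 − 153)/8568 = 456/8568 = 19/357 per hour.
Filling time = 1 ÷ (19/357) = 357/19 hours.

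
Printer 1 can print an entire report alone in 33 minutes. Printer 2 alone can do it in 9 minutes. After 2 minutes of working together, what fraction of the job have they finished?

28/99

Combined rate: 1/33 + 1/9 = (3 + 11)/99 = 14/99 per minute.
In 2 minutes they complete 2·14/99 = 28/99 of the job.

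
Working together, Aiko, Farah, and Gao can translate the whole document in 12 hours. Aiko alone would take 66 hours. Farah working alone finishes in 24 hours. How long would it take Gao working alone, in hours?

Combined rate is 1/12 per hour.
Known contribution: 1/66 + 1/24 = (4 + 11)/264 = 15/264 = 5/88 per hour.
So Gao's rate is 1/12 − 5/88 = 7/264, meaning 264/7 hours alone.

264/7 hours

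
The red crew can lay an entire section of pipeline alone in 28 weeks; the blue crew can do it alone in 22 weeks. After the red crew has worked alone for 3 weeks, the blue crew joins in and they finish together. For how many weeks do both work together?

11 weeks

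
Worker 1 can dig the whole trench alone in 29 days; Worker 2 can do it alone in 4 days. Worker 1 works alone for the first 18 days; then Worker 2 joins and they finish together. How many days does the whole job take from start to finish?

In 18 days Worker 1 does 18/29 of the job, leaving 11/29.
Worker 1 and Worker 2 together work at 33/116 per day, so finishing takes 11/29 ÷ 33/116 = 4/3 days.
Total time = 18 + 4/3 = 58/3 days.

58/3 days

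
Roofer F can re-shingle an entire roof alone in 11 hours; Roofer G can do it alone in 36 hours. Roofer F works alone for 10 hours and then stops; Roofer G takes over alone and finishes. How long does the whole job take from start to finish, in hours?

146/11 hours

In 10 hours Roofer F does 10/11 of the job, leaving 1/11.
Roofer G works at 1/36 per hour, so finishing takes 1/11 ÷ 1/36 = 36/11 hours.
Total time = 10 + 36/11 = 146/11 hours.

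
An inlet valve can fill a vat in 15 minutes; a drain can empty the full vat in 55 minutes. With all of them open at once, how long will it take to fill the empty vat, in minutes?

Net rate = 1/15 − 1/55 = (11 − 3)/165 = 8/165 per minute.
Filling time = 1 ÷ (8/165) = 165/8 minutes.

165/8 minutes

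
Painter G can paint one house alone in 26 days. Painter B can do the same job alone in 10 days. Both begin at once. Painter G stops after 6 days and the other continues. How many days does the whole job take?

100/13 days

In the first 6 days the combined rate is 9/65, so 54/65 of the job is done, leaving 11/65.
After painter G leaves the rate is 1/10 per day; the remaining 11/65 takes 22/13 days.
Total = 6 + 22/13 = 100/13 days.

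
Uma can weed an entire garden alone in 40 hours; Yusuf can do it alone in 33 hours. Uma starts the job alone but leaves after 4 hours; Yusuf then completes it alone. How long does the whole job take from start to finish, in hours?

337/10 hours

In 4 hours Uma does 4/40 = 1/10 of the job, leaving 9/10.
Yusuf works at 1/33 per hour, so finishing takes 9/10 ÷ 1/33 = 297/10 hours.
Total time = 4 + 297/10 = 337/10 hours.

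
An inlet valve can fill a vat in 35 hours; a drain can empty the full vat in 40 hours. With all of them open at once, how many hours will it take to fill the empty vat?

280 hours

Net rate = 1/35 − 1/40 = (8 − 7)/280 = 1/280 per hour.
Filling time = 1 ÷ (1/280) = 280 hours.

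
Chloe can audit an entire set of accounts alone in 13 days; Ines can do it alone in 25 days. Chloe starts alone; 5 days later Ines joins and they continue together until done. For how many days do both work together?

In 5 days Chloe does 5/13 of the job, leaving 8/13.
Chloe and Ines together work at 38/325 per day, so finishing takes 8/13 ÷ 38/325 = 100/19 days.

100/19 days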